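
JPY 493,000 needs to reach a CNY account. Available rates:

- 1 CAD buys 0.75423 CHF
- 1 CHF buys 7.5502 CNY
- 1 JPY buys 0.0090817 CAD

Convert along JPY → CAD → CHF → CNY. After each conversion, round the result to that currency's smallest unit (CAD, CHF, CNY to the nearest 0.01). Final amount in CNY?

CNY 25,496.27

JPY 493,000 × 0.0090817 = CAD 4,477.28
CAD 4,477.28 × 0.75423 = CHF 3,376.90
CHF 3,376.90 × 7.5502 = CNY 25,496.27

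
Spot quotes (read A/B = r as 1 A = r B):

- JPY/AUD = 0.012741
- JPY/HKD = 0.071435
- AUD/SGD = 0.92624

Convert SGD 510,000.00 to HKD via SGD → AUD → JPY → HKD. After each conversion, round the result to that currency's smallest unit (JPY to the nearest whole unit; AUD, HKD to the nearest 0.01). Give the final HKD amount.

SGD 510,000.00 ÷ 0.92624 = AUD 550,613.23
AUD 550,613.23 ÷ 0.012741 = JPY 43,215,857
JPY 43,215,857 × 0.071435 = HKD 3,087,124.74

HKD 3,087,124.74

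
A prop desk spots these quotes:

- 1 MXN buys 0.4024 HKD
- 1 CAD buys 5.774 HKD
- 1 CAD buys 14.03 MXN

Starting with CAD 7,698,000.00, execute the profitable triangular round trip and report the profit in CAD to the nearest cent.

Profit: CAD 174,978.10

Profitable loop is CAD → HKD → MXN → CAD:
CAD 7,698,000.00 × 5.774 = HKD 44,448,252.00
HKD 44,448,252.00 ÷ 0.4024 = MXN 110,457,882.70
MXN 110,457,882.70 ÷ 14.03 = CAD 7,872,978.10
Profit = CAD 7,872,978.10 − CAD 7,698,000.00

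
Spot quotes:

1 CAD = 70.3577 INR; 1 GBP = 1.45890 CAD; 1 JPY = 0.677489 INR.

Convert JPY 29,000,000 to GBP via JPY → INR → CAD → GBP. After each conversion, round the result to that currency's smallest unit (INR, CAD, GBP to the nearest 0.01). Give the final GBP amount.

GBP 191,409.32

JPY 29,000,000 × 0.677489 = INR 19,647,181.00
INR 19,647,181.00 ÷ 70.3577 = CAD 279,247.06
CAD 279,247.06 ÷ 1.45890 = GBP 191,409.32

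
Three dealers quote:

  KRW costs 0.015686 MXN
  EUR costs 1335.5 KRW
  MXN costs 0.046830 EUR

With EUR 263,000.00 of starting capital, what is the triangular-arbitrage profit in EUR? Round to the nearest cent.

Profit: EUR 5,086.84

Profitable loop is EUR → MXN → KRW → EUR:
EUR 263,000.00 ÷ 0.046830 = MXN 5,616,058.08
MXN 5,616,058.08 ÷ 0.015686 = KRW 358,029,968
KRW 358,029,968 ÷ 1335.5 = EUR 268,086.84
Profit = EUR 268,086.84 − EUR 263,000.00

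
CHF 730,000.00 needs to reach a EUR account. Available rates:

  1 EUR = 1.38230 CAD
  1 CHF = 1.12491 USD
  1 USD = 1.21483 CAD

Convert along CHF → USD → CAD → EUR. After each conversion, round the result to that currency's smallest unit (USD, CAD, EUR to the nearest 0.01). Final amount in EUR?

CHF 730,000.00 × 1.12491 = USD 821,184.30
USD 821,184.30 × 1.21483 = CAD 997,599.32
CAD 997,599.32 ÷ 1.38230 = EUR 721,695.23

EUR 721,695.23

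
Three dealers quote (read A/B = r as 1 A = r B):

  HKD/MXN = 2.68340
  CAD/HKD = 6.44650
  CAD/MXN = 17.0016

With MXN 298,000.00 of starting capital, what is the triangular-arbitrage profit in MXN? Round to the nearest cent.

Profit: MXN 5,204.66

Profitable loop is MXN → CAD → HKD → MXN:
MXN 298,000.00 ÷ 17.0016 = CAD 17,527.76
CAD 17,527.76 × 6.44650 = HKD 112,992.72
HKD 112,992.72 × 2.68340 = MXN 303,204.66
Profit = MXN 303,204.66 − MXN 298,000.00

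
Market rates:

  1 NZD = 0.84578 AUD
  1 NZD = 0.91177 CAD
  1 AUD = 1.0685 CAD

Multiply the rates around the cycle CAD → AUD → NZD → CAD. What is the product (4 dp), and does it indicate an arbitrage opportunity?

Around CAD → AUD → NZD → CAD: 1 ÷ 1.0685 ÷ 0.84578 × 0.91177 = 1.008912
Product > 1; profitable direction is CAD → AUD → NZD → CAD.

1.0089 (arbitrage exists)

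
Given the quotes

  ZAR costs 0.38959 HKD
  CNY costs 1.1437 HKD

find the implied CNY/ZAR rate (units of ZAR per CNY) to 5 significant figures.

1 CNY × 1.1437 = 1.1437 HKD
1.1437 HKD ÷ 0.38959 = 2.93565 ZAR

CNY/ZAR = 2.9357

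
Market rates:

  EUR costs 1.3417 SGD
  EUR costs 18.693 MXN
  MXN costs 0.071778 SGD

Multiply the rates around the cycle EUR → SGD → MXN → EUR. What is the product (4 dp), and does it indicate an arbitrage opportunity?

Around EUR → SGD → MXN → EUR: 1 × 1.3417 ÷ 0.071778 ÷ 18.693 = 0.999966
Product ≈ 1 (deviation 0.003%, within rounding noise).

1.0000 (no arbitrage)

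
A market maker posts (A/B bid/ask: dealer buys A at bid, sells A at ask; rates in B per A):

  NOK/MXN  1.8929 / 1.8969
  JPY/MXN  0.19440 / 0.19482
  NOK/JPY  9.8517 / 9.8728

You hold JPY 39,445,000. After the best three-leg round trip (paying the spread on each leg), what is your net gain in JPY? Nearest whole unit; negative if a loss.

Best loop JPY → MXN → NOK → JPY:
JPY 39,445,000 × 0.19440 (sell JPY at bid) = MXN 7,668,108.00
MXN 7,668,108.00 ÷ 1.8969 (buy NOK at ask) = NOK 4,042,441.88
NOK 4,042,441.88 × 9.8517 (sell NOK at bid) = JPY 39,824,925

Net profit: JPY 379,925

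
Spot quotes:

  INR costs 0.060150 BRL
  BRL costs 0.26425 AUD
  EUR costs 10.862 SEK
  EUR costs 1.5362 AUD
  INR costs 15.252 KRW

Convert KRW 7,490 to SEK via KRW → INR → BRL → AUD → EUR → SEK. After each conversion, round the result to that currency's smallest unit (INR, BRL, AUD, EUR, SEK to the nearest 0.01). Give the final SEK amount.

SEK 55.18

KRW 7,490 ÷ 15.252 = INR 491.08
INR 491.08 × 0.060150 = BRL 29.54
BRL 29.54 × 0.26425 = AUD 7.81
AUD 7.81 ÷ 1.5362 = EUR 5.08
EUR 5.08 × 10.862 = SEK 55.18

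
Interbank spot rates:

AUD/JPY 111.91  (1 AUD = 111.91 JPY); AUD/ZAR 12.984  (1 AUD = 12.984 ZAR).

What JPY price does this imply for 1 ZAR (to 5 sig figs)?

1 ZAR ÷ 12.984 = 0.0770179 AUD
0.0770179 AUD × 111.91 = 8.61907 JPY

ZAR/JPY = 8.6191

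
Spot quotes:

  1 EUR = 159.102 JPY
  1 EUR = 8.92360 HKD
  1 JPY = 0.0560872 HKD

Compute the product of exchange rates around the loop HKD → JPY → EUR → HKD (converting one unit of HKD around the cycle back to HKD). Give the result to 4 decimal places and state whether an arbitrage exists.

1.0000 (no arbitrage)

Around HKD → JPY → EUR → HKD: 1 ÷ 0.0560872 ÷ 159.102 × 8.92360 = 1.000002
Product ≈ 1 (deviation 0.000%, within rounding noise).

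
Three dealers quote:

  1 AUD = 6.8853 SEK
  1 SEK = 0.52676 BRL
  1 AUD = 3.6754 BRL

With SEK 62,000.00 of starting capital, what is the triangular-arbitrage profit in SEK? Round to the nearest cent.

Profitable loop is SEK → AUD → BRL → SEK:
SEK 62,000.00 ÷ 6.8853 = AUD 9,004.69
AUD 9,004.69 × 3.6754 = BRL 33,095.84
BRL 33,095.84 ÷ 0.52676 = SEK 62,829.07
Profit = SEK 62,829.07 − SEK 62,000.00

Profit: SEK 829.07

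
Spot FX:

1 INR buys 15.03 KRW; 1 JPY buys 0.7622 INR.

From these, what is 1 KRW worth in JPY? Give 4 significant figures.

1 KRW ÷ 15.03 = 0.0665336 INR
0.0665336 INR ÷ 0.7622 = 0.0872915 JPY

KRW/JPY = 0.08729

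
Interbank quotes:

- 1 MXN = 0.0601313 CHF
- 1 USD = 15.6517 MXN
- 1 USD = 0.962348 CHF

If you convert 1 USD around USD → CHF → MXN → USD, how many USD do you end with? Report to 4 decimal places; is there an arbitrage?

Around USD → CHF → MXN → USD: 1 × 0.962348 ÷ 0.0601313 ÷ 15.6517 = 1.022516
Product > 1; profitable direction is USD → CHF → MXN → USD.

1.0225 (arbitrage exists)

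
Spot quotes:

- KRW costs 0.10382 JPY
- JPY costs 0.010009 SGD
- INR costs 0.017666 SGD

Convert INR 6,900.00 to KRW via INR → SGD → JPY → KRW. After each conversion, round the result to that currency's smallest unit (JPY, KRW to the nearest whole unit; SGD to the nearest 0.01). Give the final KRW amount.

KRW 117,309

INR 6,900.00 × 0.017666 = SGD 121.90
SGD 121.90 ÷ 0.010009 = JPY 12,179
JPY 12,179 ÷ 0.10382 = KRW 117,309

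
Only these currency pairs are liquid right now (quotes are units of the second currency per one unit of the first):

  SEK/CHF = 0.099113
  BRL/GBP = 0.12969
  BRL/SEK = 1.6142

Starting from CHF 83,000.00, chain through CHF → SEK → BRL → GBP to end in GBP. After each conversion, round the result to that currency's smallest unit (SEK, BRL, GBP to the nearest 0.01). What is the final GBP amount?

CHF 83,000.00 ÷ 0.099113 = SEK 837,427.99
SEK 837,427.99 ÷ 1.6142 = BRL 518,788.25
BRL 518,788.25 × 0.12969 = GBP 67,281.65

GBP 67,281.65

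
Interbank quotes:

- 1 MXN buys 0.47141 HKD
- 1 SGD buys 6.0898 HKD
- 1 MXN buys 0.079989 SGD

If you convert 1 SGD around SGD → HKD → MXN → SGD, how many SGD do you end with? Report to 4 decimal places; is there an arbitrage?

1.0333 (arbitrage exists)

Around SGD → HKD → MXN → SGD: 1 × 6.0898 ÷ 0.47141 × 0.079989 = 1.033319
Product > 1; profitable direction is SGD → HKD → MXN → SGD.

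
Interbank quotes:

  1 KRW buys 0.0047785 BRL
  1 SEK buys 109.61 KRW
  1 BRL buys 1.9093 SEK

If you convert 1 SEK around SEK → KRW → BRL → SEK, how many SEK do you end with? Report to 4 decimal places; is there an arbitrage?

Around SEK → KRW → BRL → SEK: 1 × 109.61 × 0.0047785 × 1.9093 = 1.000037
Product ≈ 1 (deviation 0.004%, within rounding noise).

1.0000 (no arbitrage)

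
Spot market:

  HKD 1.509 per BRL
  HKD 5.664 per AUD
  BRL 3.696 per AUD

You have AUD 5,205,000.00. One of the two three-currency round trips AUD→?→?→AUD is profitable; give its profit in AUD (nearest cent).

Profit: AUD 80,946.66

Profitable loop is AUD → HKD → BRL → AUD:
AUD 5,205,000.00 × 5.664 = HKD 29,481,120.00
HKD 29,481,120.00 ÷ 1.509 = BRL 19,536,858.85
BRL 19,536,858.85 ÷ 3.696 = AUD 5,285,946.66
Profit = AUD 5,285,946.66 − AUD 5,205,000.00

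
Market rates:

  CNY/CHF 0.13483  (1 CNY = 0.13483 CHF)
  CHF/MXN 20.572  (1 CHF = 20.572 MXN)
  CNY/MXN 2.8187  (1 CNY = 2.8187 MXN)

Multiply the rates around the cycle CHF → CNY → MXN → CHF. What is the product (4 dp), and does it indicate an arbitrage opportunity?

1.0162 (arbitrage exists)

Around CHF → CNY → MXN → CHF: 1 ÷ 0.13483 × 2.8187 ÷ 20.572 = 1.016215
Product > 1; profitable direction is CHF → CNY → MXN → CHF.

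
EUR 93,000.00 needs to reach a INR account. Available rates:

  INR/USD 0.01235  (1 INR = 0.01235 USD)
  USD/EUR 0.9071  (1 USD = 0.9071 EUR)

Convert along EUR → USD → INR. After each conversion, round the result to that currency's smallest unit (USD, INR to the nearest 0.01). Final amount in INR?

INR 8,301,581.38

EUR 93,000.00 ÷ 0.9071 = USD 102,524.53
USD 102,524.53 ÷ 0.01235 = INR 8,301,581.38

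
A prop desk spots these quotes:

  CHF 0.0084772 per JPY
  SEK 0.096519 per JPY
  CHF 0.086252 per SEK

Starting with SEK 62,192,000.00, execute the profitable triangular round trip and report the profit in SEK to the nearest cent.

Profit: SEK 1,137,340.42

Profitable loop is SEK → JPY → CHF → SEK:
SEK 62,192,000.00 ÷ 0.096519 = JPY 644,349,817
JPY 644,349,817 × 0.0084772 = CHF 5,462,282.27
CHF 5,462,282.27 ÷ 0.086252 = SEK 63,329,340.42
Profit = SEK 63,329,340.42 − SEK 62,192,000.00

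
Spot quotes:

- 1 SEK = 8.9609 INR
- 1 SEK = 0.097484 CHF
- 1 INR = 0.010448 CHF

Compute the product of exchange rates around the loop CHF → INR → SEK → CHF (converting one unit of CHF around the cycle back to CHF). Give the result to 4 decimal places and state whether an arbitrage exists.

Around CHF → INR → SEK → CHF: 1 ÷ 0.010448 ÷ 8.9609 × 0.097484 = 1.041234
Product > 1; profitable direction is CHF → INR → SEK → CHF.

1.0412 (arbitrage exists)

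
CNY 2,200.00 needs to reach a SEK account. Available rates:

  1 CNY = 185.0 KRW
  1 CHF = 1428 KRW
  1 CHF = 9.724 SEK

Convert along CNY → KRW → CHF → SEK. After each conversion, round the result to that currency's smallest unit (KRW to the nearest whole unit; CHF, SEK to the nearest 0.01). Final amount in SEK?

SEK 2,771.44

CNY 2,200.00 × 185.0 = KRW 407,000
KRW 407,000 ÷ 1428 = CHF 285.01
CHF 285.01 × 9.724 = SEK 2,771.44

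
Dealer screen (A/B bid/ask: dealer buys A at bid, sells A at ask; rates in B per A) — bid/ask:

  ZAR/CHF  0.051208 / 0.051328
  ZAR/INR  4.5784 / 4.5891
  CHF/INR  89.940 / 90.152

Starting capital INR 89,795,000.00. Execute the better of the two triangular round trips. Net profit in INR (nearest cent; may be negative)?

Net profit: INR 323,785.61

Best loop INR → ZAR → CHF → INR:
INR 89,795,000.00 ÷ 4.5891 (buy ZAR at ask) = ZAR 19,567,017.50
ZAR 19,567,017.50 × 0.051208 (sell ZAR at bid) = CHF 1,001,987.83
CHF 1,001,987.83 × 89.940 (sell CHF at bid) = INR 90,118,785.61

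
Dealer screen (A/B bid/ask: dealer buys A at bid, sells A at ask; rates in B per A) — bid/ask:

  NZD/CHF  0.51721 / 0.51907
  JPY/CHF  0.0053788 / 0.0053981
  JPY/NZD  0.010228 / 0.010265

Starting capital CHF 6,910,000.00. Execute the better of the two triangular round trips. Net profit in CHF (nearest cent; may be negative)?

Best loop CHF → NZD → JPY → CHF:
CHF 6,910,000.00 ÷ 0.51907 (buy NZD at ask) = NZD 13,312,270.02
NZD 13,312,270.02 ÷ 0.010265 (buy JPY at ask) = JPY 1,296,860,207
JPY 1,296,860,207 × 0.0053788 (sell JPY at bid) = CHF 6,975,551.68

Net profit: CHF 65,551.68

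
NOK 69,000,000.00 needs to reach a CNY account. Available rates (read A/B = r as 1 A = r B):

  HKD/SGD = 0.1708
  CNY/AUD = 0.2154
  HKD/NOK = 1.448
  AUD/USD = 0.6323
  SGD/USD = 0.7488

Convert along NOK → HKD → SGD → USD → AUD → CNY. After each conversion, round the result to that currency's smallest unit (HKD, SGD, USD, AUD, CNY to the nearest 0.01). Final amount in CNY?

NOK 69,000,000.00 ÷ 1.448 = HKD 47,651,933.70
HKD 47,651,933.70 × 0.1708 = SGD 8,138,950.28
SGD 8,138,950.28 × 0.7488 = USD 6,094,445.97
USD 6,094,445.97 ÷ 0.6323 = AUD 9,638,535.46
AUD 9,638,535.46 ÷ 0.2154 = CNY 44,747,146.98

CNY 44,747,146.98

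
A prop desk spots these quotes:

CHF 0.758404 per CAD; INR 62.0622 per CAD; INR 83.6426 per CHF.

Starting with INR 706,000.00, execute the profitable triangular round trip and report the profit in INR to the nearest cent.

Profitable loop is INR → CAD → CHF → INR:
INR 706,000.00 ÷ 62.0622 = CAD 11,375.68
CAD 11,375.68 × 0.758404 = CHF 8,627.36
CHF 8,627.36 × 83.6426 = INR 721,615.20
Profit = INR 721,615.20 − INR 706,000.00

Profit: INR 15,615.20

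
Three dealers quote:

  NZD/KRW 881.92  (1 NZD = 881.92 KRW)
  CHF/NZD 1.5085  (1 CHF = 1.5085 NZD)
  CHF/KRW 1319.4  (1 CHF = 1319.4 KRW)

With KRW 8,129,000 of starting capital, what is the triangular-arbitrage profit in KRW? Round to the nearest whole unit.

Profitable loop is KRW → CHF → NZD → KRW:
KRW 8,129,000 ÷ 1319.4 = CHF 6,161.13
CHF 6,161.13 × 1.5085 = NZD 9,294.07
NZD 9,294.07 × 881.92 = KRW 8,196,627
Profit = KRW 8,196,627 − KRW 8,129,000

Profit: KRW 67,627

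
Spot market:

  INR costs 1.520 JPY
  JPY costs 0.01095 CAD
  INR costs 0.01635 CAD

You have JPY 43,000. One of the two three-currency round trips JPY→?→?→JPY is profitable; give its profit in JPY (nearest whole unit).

Profit: JPY 773

Profitable loop is JPY → CAD → INR → JPY:
JPY 43,000 × 0.01095 = CAD 470.85
CAD 470.85 ÷ 0.01635 = INR 28,798.17
INR 28,798.17 × 1.520 = JPY 43,773
Profit = JPY 43,773 − JPY 43,000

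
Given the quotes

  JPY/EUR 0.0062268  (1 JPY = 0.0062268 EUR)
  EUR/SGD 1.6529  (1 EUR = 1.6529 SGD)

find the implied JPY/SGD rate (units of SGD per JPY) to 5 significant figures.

1 JPY × 0.0062268 = 0.0062268 EUR
0.0062268 EUR × 1.6529 = 0.0102923 SGD

JPY/SGD = 0.010292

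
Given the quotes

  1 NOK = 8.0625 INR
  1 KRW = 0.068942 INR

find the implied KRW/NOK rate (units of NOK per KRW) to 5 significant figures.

KRW/NOK = 0.0085509

1 KRW × 0.068942 = 0.068942 INR
0.068942 INR ÷ 8.0625 = 0.00855095 NOK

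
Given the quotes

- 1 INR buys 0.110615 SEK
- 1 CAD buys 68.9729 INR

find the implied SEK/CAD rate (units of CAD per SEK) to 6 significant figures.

1 SEK ÷ 0.110615 = 9.04037 INR
9.04037 INR ÷ 68.9729 = 0.131071 CAD

SEK/CAD = 0.131071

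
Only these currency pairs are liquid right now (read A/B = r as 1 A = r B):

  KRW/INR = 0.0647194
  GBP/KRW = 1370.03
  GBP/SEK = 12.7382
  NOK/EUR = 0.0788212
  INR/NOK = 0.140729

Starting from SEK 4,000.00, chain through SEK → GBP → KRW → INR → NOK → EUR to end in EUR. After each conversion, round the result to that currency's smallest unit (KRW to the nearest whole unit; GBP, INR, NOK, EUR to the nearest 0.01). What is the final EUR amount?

SEK 4,000.00 ÷ 12.7382 = GBP 314.02
GBP 314.02 × 1370.03 = KRW 430,217
KRW 430,217 × 0.0647194 = INR 27,843.39
INR 27,843.39 × 0.140729 = NOK 3,918.37
NOK 3,918.37 × 0.0788212 = EUR 308.85

EUR 308.85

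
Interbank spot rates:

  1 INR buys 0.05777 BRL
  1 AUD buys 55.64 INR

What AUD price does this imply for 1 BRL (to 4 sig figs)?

BRL/AUD = 0.3111

1 BRL ÷ 0.05777 = 17.31 INR
17.31 INR ÷ 55.64 = 0.311108 AUD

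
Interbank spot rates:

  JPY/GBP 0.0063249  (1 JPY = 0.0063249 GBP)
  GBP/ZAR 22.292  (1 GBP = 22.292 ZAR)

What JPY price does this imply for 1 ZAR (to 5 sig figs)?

ZAR/JPY = 7.0925

1 ZAR ÷ 22.292 = 0.0448591 GBP
0.0448591 GBP ÷ 0.0063249 = 7.09247 JPY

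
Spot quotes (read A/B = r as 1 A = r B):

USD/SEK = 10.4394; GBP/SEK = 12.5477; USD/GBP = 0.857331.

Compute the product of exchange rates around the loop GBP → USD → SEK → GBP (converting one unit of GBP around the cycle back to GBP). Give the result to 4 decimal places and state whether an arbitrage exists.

0.9704 (arbitrage exists)

Around GBP → USD → SEK → GBP: 1 ÷ 0.857331 × 10.4394 ÷ 12.5477 = 0.970427
Product < 1; profitable direction is GBP → SEK → USD → GBP.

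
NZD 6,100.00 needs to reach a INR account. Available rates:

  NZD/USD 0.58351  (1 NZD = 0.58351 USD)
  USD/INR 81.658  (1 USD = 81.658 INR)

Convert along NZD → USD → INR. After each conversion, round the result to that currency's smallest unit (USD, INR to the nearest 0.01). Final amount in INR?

INR 290,654.30

NZD 6,100.00 × 0.58351 = USD 3,559.41
USD 3,559.41 × 81.658 = INR 290,654.30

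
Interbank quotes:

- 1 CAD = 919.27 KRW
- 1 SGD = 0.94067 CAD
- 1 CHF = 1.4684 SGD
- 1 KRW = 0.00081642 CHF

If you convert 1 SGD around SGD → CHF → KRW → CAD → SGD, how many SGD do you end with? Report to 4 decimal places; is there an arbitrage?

0.9646 (arbitrage exists)

Around SGD → CHF → KRW → CAD → SGD: 1 ÷ 1.4684 ÷ 0.00081642 ÷ 919.27 ÷ 0.94067 = 0.964632
Product < 1; profitable direction is SGD → CAD → KRW → CHF → SGD.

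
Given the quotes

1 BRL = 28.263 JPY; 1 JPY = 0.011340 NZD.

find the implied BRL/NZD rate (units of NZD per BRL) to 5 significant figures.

BRL/NZD = 0.32050

1 BRL × 28.263 = 28.263 JPY
28.263 JPY × 0.011340 = 0.320502 NZD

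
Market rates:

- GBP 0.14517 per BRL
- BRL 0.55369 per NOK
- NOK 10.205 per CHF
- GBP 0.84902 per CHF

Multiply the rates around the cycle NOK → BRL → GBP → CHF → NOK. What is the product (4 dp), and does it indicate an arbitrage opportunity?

0.9661 (arbitrage exists)

Around NOK → BRL → GBP → CHF → NOK: 1 × 0.55369 × 0.14517 ÷ 0.84902 × 10.205 = 0.966137
Product < 1; profitable direction is NOK → CHF → GBP → BRL → NOK.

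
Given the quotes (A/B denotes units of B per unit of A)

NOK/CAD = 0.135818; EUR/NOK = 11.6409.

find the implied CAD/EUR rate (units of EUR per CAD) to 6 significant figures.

CAD/EUR = 0.632494

1 CAD ÷ 0.135818 = 7.36279 NOK
7.36279 NOK ÷ 11.6409 = 0.632494 EUR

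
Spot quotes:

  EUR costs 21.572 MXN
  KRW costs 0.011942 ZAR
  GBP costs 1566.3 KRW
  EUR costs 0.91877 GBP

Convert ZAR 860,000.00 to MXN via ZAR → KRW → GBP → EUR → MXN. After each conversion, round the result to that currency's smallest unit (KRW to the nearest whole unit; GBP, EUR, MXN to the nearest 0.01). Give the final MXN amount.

ZAR 860,000.00 ÷ 0.011942 = KRW 72,014,738
KRW 72,014,738 ÷ 1566.3 = GBP 45,977.61
GBP 45,977.61 ÷ 0.91877 = EUR 50,042.57
EUR 50,042.57 × 21.572 = MXN 1,079,518.32

MXN 1,079,518.32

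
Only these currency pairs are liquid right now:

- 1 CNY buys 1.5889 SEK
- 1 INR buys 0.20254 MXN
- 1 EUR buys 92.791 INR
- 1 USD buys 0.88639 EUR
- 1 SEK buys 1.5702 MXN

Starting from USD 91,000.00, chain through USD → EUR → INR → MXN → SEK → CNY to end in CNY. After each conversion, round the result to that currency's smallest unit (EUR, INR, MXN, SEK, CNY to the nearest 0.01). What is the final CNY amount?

USD 91,000.00 × 0.88639 = EUR 80,661.49
EUR 80,661.49 × 92.791 = INR 7,484,660.32
INR 7,484,660.32 × 0.20254 = MXN 1,515,943.10
MXN 1,515,943.10 ÷ 1.5702 = SEK 965,445.87
SEK 965,445.87 ÷ 1.5889 = CNY 607,619.03

CNY 607,619.03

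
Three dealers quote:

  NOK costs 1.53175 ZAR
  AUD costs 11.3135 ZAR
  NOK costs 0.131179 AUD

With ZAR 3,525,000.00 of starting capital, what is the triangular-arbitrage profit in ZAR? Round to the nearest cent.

Profit: ZAR 113,192.83

Profitable loop is ZAR → AUD → NOK → ZAR:
ZAR 3,525,000.00 ÷ 11.3135 = AUD 311,574.67
AUD 311,574.67 ÷ 0.131179 = NOK 2,375,187.09
NOK 2,375,187.09 × 1.53175 = ZAR 3,638,192.83
Profit = ZAR 3,638,192.83 − ZAR 3,525,000.00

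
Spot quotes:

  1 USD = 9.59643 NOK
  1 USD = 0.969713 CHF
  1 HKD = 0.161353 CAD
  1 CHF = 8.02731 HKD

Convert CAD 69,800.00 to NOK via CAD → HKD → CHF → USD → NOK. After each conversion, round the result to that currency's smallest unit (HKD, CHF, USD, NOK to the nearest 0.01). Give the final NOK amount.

NOK 533,303.94

CAD 69,800.00 ÷ 0.161353 = HKD 432,591.89
HKD 432,591.89 ÷ 8.02731 = CHF 53,890.02
CHF 53,890.02 ÷ 0.969713 = USD 55,573.16
USD 55,573.16 × 9.59643 = NOK 533,303.94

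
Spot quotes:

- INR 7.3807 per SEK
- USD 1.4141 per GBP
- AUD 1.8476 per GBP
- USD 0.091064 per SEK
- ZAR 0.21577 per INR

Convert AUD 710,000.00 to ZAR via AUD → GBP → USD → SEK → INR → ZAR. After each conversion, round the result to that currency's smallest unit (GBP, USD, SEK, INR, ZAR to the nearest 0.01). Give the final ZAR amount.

AUD 710,000.00 ÷ 1.8476 = GBP 384,282.31
GBP 384,282.31 × 1.4141 = USD 543,413.61
USD 543,413.61 ÷ 0.091064 = SEK 5,967,381.29
SEK 5,967,381.29 × 7.3807 = INR 44,043,451.09
INR 44,043,451.09 × 0.21577 = ZAR 9,503,255.44

ZAR 9,503,255.44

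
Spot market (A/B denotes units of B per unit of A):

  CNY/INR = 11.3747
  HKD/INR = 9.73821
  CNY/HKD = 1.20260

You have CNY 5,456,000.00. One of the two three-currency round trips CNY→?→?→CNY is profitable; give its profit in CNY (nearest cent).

Profitable loop is CNY → HKD → INR → CNY:
CNY 5,456,000.00 × 1.20260 = HKD 6,561,385.60
HKD 6,561,385.60 × 9.73821 = INR 63,896,150.86
INR 63,896,150.86 ÷ 11.3747 = CNY 5,617,392.18
Profit = CNY 5,617,392.18 − CNY 5,456,000.00

Profit: CNY 161,392.18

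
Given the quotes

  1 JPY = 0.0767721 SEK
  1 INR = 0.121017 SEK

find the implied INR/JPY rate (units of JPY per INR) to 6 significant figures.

INR/JPY = 1.57631

1 INR × 0.121017 = 0.121017 SEK
0.121017 SEK ÷ 0.0767721 = 1.57631 JPY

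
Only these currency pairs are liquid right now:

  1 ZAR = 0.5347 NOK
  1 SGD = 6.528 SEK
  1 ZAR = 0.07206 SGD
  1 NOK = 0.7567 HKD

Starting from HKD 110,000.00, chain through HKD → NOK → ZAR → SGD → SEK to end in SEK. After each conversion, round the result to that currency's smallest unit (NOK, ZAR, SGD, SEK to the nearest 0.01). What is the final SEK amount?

HKD 110,000.00 ÷ 0.7567 = NOK 145,368.05
NOK 145,368.05 ÷ 0.5347 = ZAR 271,868.43
ZAR 271,868.43 × 0.07206 = SGD 19,590.84
SGD 19,590.84 × 6.528 = SEK 127,889.00

SEK 127,889.00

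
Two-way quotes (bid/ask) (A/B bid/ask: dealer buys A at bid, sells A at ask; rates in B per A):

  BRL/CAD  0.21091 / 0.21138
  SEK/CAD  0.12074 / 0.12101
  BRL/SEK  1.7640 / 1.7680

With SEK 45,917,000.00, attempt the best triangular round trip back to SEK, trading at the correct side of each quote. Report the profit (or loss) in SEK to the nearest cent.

Best loop SEK → CAD → BRL → SEK:
SEK 45,917,000.00 × 0.12074 (sell SEK at bid) = CAD 5,544,018.58
CAD 5,544,018.58 ÷ 0.21138 (buy BRL at ask) = BRL 26,227,734.79
BRL 26,227,734.79 × 1.7640 (sell BRL at bid) = SEK 46,265,724.17

Net profit: SEK 348,724.17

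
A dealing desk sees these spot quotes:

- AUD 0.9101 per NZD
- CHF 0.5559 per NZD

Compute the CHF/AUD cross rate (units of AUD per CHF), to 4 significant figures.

CHF/AUD = 1.637

1 CHF ÷ 0.5559 = 1.79888 NZD
1.79888 NZD × 0.9101 = 1.63716 AUD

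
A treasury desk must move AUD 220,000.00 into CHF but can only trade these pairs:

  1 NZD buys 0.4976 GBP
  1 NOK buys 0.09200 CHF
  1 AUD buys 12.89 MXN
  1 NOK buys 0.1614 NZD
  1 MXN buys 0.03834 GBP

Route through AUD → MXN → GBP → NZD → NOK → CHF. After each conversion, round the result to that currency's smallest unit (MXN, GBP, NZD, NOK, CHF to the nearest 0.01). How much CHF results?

CHF 124,546.53

AUD 220,000.00 × 12.89 = MXN 2,835,800.00
MXN 2,835,800.00 × 0.03834 = GBP 108,724.57
GBP 108,724.57 ÷ 0.4976 = NZD 218,497.93
NZD 218,497.93 ÷ 0.1614 = NOK 1,353,766.60
NOK 1,353,766.60 × 0.09200 = CHF 124,546.53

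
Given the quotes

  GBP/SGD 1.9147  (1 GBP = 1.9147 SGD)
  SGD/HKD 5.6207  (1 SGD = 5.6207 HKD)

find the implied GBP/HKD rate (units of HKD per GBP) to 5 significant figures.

1 GBP × 1.9147 = 1.9147 SGD
1.9147 SGD × 5.6207 = 10.762 HKD

GBP/HKD = 10.762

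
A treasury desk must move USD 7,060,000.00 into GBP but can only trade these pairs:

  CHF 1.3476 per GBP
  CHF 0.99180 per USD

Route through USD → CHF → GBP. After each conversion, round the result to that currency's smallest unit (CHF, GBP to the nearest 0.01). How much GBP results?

USD 7,060,000.00 × 0.99180 = CHF 7,002,108.00
CHF 7,002,108.00 ÷ 1.3476 = GBP 5,195,983.97

GBP 5,195,983.97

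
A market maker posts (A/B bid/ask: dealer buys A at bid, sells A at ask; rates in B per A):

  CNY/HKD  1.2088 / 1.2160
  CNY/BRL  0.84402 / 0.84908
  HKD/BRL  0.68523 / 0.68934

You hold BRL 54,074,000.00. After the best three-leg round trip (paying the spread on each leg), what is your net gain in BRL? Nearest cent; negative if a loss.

Best loop BRL → HKD → CNY → BRL:
BRL 54,074,000.00 ÷ 0.68934 (buy HKD at ask) = HKD 78,443,148.52
HKD 78,443,148.52 ÷ 1.2160 (buy CNY at ask) = CNY 64,509,168.19
CNY 64,509,168.19 × 0.84402 (sell CNY at bid) = BRL 54,447,028.14

Net profit: BRL 373,028.14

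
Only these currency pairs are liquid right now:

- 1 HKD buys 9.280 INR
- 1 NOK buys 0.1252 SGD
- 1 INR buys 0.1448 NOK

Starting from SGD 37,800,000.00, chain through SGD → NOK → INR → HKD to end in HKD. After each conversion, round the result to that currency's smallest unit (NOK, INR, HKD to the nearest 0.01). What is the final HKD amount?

SGD 37,800,000.00 ÷ 0.1252 = NOK 301,916,932.91
NOK 301,916,932.91 ÷ 0.1448 = INR 2,085,061,691.37
INR 2,085,061,691.37 ÷ 9.280 = HKD 224,683,371.91

HKD 224,683,371.91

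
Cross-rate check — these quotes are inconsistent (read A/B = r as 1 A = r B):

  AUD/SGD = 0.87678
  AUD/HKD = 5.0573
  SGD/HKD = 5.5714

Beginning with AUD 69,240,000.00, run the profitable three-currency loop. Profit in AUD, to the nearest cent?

Profitable loop is AUD → HKD → SGD → AUD:
AUD 69,240,000.00 × 5.0573 = HKD 350,167,452.00
HKD 350,167,452.00 ÷ 5.5714 = SGD 62,850,890.62
SGD 62,850,890.62 ÷ 0.87678 = AUD 71,683,764.02
Profit = AUD 71,683,764.02 − AUD 69,240,000.00

Profit: AUD 2,443,764.02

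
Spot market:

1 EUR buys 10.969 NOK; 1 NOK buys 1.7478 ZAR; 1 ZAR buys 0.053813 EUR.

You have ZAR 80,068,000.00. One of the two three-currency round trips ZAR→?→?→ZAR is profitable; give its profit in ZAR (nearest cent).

Profitable loop is ZAR → EUR → NOK → ZAR:
ZAR 80,068,000.00 × 0.053813 = EUR 4,308,699.28
EUR 4,308,699.28 × 10.969 = NOK 47,262,122.45
NOK 47,262,122.45 × 1.7478 = ZAR 82,604,737.61
Profit = ZAR 82,604,737.61 − ZAR 80,068,000.00

Profit: ZAR 2,536,737.61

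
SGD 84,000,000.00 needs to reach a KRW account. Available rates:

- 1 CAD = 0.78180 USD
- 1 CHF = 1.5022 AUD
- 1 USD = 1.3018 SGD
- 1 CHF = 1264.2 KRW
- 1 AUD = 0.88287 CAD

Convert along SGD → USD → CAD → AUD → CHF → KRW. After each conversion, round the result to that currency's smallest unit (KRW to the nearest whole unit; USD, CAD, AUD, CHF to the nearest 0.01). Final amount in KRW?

SGD 84,000,000.00 ÷ 1.3018 = USD 64,526,040.87
USD 64,526,040.87 ÷ 0.78180 = CAD 82,535,227.51
CAD 82,535,227.51 ÷ 0.88287 = AUD 93,485,142.22
AUD 93,485,142.22 ÷ 1.5022 = CHF 62,232,154.32
CHF 62,232,154.32 × 1264.2 = KRW 78,673,889,491

KRW 78,673,889,491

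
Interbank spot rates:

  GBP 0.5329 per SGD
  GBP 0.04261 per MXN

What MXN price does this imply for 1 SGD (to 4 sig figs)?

1 SGD × 0.5329 = 0.5329 GBP
0.5329 GBP ÷ 0.04261 = 12.5065 MXN

SGD/MXN = 12.51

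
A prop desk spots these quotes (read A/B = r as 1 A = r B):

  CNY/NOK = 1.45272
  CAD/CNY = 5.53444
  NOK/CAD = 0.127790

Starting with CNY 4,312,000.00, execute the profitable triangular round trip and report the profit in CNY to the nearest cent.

Profitable loop is CNY → NOK → CAD → CNY:
CNY 4,312,000.00 × 1.45272 = NOK 6,264,128.64
NOK 6,264,128.64 × 0.127790 = CAD 800,493.00
CAD 800,493.00 × 5.53444 = CNY 4,430,280.47
Profit = CNY 4,430,280.47 − CNY 4,312,000.00

Profit: CNY 118,280.47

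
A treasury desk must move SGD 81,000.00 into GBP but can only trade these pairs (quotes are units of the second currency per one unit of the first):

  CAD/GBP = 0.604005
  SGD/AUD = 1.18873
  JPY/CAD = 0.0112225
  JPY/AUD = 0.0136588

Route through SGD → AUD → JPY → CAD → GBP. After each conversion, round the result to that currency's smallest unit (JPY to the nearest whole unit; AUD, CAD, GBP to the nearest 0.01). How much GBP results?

SGD 81,000.00 × 1.18873 = AUD 96,287.13
AUD 96,287.13 ÷ 0.0136588 = JPY 7,049,457
JPY 7,049,457 × 0.0112225 = CAD 79,112.53
CAD 79,112.53 × 0.604005 = GBP 47,784.36

GBP 47,784.36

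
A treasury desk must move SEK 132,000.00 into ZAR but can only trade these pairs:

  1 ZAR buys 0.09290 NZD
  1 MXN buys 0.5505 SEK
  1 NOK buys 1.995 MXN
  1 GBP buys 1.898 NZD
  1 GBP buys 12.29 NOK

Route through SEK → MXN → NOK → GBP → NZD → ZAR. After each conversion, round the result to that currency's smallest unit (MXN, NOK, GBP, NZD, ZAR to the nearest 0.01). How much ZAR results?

SEK 132,000.00 ÷ 0.5505 = MXN 239,782.02
MXN 239,782.02 ÷ 1.995 = NOK 120,191.49
NOK 120,191.49 ÷ 12.29 = GBP 9,779.62
GBP 9,779.62 × 1.898 = NZD 18,561.72
NZD 18,561.72 ÷ 0.09290 = ZAR 199,803.23

ZAR 199,803.23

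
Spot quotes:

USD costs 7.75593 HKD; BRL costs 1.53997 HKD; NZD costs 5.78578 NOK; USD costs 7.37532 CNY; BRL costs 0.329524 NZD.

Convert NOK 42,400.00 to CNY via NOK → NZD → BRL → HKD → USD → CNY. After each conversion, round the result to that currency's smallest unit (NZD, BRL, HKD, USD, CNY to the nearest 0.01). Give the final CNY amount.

CNY 32,566.91

NOK 42,400.00 ÷ 5.78578 = NZD 7,328.31
NZD 7,328.31 ÷ 0.329524 = BRL 22,239.08
BRL 22,239.08 × 1.53997 = HKD 34,247.52
HKD 34,247.52 ÷ 7.75593 = USD 4,415.66
USD 4,415.66 × 7.37532 = CNY 32,566.91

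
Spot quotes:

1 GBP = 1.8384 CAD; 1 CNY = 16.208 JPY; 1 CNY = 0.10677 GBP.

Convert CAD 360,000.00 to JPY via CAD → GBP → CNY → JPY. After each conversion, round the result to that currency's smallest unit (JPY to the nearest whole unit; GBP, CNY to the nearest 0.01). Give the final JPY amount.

JPY 29,726,424

CAD 360,000.00 ÷ 1.8384 = GBP 195,822.45
GBP 195,822.45 ÷ 0.10677 = CNY 1,834,058.72
CNY 1,834,058.72 × 16.208 = JPY 29,726,424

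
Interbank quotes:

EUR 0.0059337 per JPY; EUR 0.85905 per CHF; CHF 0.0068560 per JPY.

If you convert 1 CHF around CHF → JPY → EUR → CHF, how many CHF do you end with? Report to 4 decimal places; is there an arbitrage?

Around CHF → JPY → EUR → CHF: 1 ÷ 0.0068560 × 0.0059337 ÷ 0.85905 = 1.007480
Product > 1; profitable direction is CHF → JPY → EUR → CHF.

1.0075 (arbitrage exists)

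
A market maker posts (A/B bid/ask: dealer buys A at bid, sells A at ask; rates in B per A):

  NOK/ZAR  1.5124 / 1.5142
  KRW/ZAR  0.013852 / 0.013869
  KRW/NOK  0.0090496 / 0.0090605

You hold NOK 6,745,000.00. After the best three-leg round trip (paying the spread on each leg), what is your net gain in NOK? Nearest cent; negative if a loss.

Net profit: NOK 65,186.89

Best loop NOK → KRW → ZAR → NOK:
NOK 6,745,000.00 ÷ 0.0090605 (buy KRW at ask) = KRW 744,440,152
KRW 744,440,152 × 0.013852 (sell KRW at bid) = ZAR 10,311,984.99
ZAR 10,311,984.99 ÷ 1.5142 (buy NOK at ask) = NOK 6,810,186.89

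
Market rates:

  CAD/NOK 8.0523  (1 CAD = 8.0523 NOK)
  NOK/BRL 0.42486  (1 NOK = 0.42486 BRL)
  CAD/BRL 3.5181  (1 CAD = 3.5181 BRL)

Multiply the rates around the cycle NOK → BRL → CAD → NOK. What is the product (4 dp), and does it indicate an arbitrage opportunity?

Around NOK → BRL → CAD → NOK: 1 × 0.42486 ÷ 3.5181 × 8.0523 = 0.972428
Product < 1; profitable direction is NOK → CAD → BRL → NOK.

0.9724 (arbitrage exists)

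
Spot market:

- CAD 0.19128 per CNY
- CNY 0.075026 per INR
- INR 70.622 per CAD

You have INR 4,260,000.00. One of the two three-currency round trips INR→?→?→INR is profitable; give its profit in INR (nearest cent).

Profit: INR 57,486.29

Profitable loop is INR → CNY → CAD → INR:
INR 4,260,000.00 × 0.075026 = CNY 319,610.76
CNY 319,610.76 × 0.19128 = CAD 61,135.15
CAD 61,135.15 × 70.622 = INR 4,317,486.29
Profit = INR 4,317,486.29 − INR 4,260,000.00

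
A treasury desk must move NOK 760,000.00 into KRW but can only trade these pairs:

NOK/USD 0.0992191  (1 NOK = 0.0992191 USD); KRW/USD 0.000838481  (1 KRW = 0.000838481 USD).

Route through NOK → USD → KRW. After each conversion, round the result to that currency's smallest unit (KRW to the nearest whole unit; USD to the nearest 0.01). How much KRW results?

KRW 89,932,294

NOK 760,000.00 × 0.0992191 = USD 75,406.52
USD 75,406.52 ÷ 0.000838481 = KRW 89,932,294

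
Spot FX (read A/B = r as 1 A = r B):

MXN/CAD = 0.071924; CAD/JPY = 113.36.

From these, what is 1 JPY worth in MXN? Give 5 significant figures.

1 JPY ÷ 113.36 = 0.00882145 CAD
0.00882145 CAD ÷ 0.071924 = 0.12265 MXN

JPY/MXN = 0.12265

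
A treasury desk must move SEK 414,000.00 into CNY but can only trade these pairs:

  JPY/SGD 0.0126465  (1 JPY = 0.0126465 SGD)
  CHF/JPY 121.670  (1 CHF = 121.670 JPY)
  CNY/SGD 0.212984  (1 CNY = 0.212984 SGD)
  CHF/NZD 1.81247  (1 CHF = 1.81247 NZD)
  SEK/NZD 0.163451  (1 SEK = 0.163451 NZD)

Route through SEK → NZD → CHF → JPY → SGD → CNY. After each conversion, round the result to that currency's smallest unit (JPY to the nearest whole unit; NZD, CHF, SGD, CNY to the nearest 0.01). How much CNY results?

SEK 414,000.00 × 0.163451 = NZD 67,668.71
NZD 67,668.71 ÷ 1.81247 = CHF 37,335.08
CHF 37,335.08 × 121.670 = JPY 4,542,559
JPY 4,542,559 × 0.0126465 = SGD 57,447.47
SGD 57,447.47 ÷ 0.212984 = CNY 269,726.69

CNY 269,726.69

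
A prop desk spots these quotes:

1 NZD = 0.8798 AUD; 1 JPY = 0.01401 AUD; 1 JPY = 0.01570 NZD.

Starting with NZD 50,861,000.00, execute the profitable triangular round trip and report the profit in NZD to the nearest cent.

Profit: NZD 725,898.73

Profitable loop is NZD → JPY → AUD → NZD:
NZD 50,861,000.00 ÷ 0.01570 = JPY 3,239,554,140
JPY 3,239,554,140 × 0.01401 = AUD 45,386,153.50
AUD 45,386,153.50 ÷ 0.8798 = NZD 51,586,898.73
Profit = NZD 51,586,898.73 − NZD 50,861,000.00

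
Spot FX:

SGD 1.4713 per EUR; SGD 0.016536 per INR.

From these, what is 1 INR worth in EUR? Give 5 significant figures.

1 INR × 0.016536 = 0.016536 SGD
0.016536 SGD ÷ 1.4713 = 0.011239 EUR

INR/EUR = 0.011239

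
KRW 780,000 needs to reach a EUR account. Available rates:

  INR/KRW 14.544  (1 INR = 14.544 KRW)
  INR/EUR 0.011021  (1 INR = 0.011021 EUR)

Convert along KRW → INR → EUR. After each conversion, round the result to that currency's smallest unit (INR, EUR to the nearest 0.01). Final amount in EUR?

EUR 591.06

KRW 780,000 ÷ 14.544 = INR 53,630.36
INR 53,630.36 × 0.011021 = EUR 591.06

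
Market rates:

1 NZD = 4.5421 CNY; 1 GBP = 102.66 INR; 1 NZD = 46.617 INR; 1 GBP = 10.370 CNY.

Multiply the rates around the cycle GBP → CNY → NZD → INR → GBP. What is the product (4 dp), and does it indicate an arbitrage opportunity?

Around GBP → CNY → NZD → INR → GBP: 1 × 10.370 ÷ 4.5421 × 46.617 ÷ 102.66 = 1.036729
Product > 1; profitable direction is GBP → CNY → NZD → INR → GBP.

1.0367 (arbitrage exists)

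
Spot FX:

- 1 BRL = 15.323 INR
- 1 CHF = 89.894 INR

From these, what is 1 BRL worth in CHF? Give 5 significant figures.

BRL/CHF = 0.17046

1 BRL × 15.323 = 15.323 INR
15.323 INR ÷ 89.894 = 0.170456 CHF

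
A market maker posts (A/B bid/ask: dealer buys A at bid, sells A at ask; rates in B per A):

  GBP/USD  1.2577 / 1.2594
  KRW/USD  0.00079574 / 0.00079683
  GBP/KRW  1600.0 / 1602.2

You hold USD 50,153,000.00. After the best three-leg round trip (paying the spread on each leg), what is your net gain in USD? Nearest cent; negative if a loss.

Best loop USD → GBP → KRW → USD:
USD 50,153,000.00 ÷ 1.2594 (buy GBP at ask) = GBP 39,822,931.55
GBP 39,822,931.55 × 1600.0 (sell GBP at bid) = KRW 63,716,690,488
KRW 63,716,690,488 × 0.00079574 (sell KRW at bid) = USD 50,701,919.29

Net profit: USD 548,919.29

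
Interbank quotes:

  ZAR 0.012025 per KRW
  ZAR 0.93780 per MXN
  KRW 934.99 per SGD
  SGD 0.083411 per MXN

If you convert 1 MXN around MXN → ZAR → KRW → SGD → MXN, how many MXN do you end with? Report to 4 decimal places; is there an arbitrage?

Around MXN → ZAR → KRW → SGD → MXN: 1 × 0.93780 ÷ 0.012025 ÷ 934.99 ÷ 0.083411 = 0.999988
Product ≈ 1 (deviation 0.001%, within rounding noise).

1.0000 (no arbitrage)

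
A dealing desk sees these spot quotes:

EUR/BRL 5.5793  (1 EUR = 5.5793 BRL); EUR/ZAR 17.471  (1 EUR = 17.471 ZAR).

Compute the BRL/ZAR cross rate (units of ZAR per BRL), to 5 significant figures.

BRL/ZAR = 3.1314

1 BRL ÷ 5.5793 = 0.179234 EUR
0.179234 EUR × 17.471 = 3.1314 ZAR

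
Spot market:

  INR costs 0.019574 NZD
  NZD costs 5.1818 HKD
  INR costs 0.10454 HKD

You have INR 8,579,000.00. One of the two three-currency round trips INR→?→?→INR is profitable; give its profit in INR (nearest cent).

Profit: INR 263,171.48

Profitable loop is INR → HKD → NZD → INR:
INR 8,579,000.00 × 0.10454 = HKD 896,848.66
HKD 896,848.66 ÷ 5.1818 = NZD 173,076.66
NZD 173,076.66 ÷ 0.019574 = INR 8,842,171.48
Profit = INR 8,842,171.48 − INR 8,579,000.00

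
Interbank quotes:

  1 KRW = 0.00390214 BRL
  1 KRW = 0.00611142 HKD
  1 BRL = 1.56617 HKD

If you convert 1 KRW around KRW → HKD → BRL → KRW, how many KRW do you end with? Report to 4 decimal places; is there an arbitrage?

Around KRW → HKD → BRL → KRW: 1 × 0.00611142 ÷ 1.56617 ÷ 0.00390214 = 1.000001
Product ≈ 1 (deviation 0.000%, within rounding noise).

1.0000 (no arbitrage)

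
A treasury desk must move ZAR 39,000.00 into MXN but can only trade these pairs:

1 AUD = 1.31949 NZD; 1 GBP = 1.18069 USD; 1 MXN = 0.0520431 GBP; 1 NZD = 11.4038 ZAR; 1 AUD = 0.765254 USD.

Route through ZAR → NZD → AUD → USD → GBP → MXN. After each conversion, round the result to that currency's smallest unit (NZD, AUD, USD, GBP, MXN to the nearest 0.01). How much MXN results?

MXN 32,278.63

ZAR 39,000.00 ÷ 11.4038 = NZD 3,419.91
NZD 3,419.91 ÷ 1.31949 = AUD 2,591.84
AUD 2,591.84 × 0.765254 = USD 1,983.42
USD 1,983.42 ÷ 1.18069 = GBP 1,679.88
GBP 1,679.88 ÷ 0.0520431 = MXN 32,278.63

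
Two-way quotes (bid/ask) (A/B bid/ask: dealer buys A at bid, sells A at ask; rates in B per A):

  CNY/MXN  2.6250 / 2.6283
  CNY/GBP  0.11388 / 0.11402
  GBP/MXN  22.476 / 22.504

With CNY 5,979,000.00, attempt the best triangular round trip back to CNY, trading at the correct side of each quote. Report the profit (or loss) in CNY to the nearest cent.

Net profit: CNY 137,698.94

Best loop CNY → MXN → GBP → CNY:
CNY 5,979,000.00 × 2.6250 (sell CNY at bid) = MXN 15,694,875.00
MXN 15,694,875.00 ÷ 22.504 (buy GBP at ask) = GBP 697,426.01
GBP 697,426.01 ÷ 0.11402 (buy CNY at ask) = CNY 6,116,698.94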